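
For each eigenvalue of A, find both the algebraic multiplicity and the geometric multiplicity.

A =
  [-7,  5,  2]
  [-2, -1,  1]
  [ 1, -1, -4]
λ = -4: alg = 3, geom = 1

Step 1 — factor the characteristic polynomial to read off the algebraic multiplicities:
  χ_A(x) = (x + 4)^3

Step 2 — compute geometric multiplicities via the rank-nullity identity g(λ) = n − rank(A − λI):
  rank(A − (-4)·I) = 2, so dim ker(A − (-4)·I) = n − 2 = 1

Summary:
  λ = -4: algebraic multiplicity = 3, geometric multiplicity = 1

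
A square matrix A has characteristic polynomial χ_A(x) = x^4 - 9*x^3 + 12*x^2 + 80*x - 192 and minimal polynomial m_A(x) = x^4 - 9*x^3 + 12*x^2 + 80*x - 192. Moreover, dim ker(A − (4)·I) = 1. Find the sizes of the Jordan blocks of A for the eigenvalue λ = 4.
Block sizes for λ = 4: [3]

Step 1 — from the characteristic polynomial, algebraic multiplicity of λ = 4 is 3. From dim ker(A − (4)·I) = 1, there are exactly 1 Jordan blocks for λ = 4.
Step 2 — from the minimal polynomial, the factor (x − 4)^3 tells us the largest block for λ = 4 has size 3.
Step 3 — with total size 3, 1 blocks, and largest block 3, the block sizes (in nonincreasing order) are [3].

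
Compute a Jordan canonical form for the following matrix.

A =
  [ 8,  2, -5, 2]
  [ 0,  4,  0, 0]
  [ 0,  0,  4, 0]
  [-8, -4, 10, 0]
J_2(4) ⊕ J_1(4) ⊕ J_1(4)

The characteristic polynomial is
  det(x·I − A) = x^4 - 16*x^3 + 96*x^2 - 256*x + 256 = (x - 4)^4

Eigenvalues and multiplicities (the geometric multiplicity of λ is n − rank(A − λI), which equals the number of Jordan blocks for λ):
  λ = 4: algebraic multiplicity = 4, geometric multiplicity = 3

Determining the block sizes for each eigenvalue:
  λ = 4: 3 blocks summing to 4 forces exactly one block of size 2 and the rest size 1 → block sizes [2, 1, 1]

Assembling the blocks gives a Jordan form
J =
  [4, 1, 0, 0]
  [0, 4, 0, 0]
  [0, 0, 4, 0]
  [0, 0, 0, 4]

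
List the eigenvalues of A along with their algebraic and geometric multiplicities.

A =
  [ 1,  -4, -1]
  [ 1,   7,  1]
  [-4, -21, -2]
λ = 2: alg = 3, geom = 1

Step 1 — factor the characteristic polynomial to read off the algebraic multiplicities:
  χ_A(x) = (x - 2)^3

Step 2 — compute geometric multiplicities via the rank-nullity identity g(λ) = n − rank(A − λI):
  rank(A − (2)·I) = 2, so dim ker(A − (2)·I) = n − 2 = 1

Summary:
  λ = 2: algebraic multiplicity = 3, geometric multiplicity = 1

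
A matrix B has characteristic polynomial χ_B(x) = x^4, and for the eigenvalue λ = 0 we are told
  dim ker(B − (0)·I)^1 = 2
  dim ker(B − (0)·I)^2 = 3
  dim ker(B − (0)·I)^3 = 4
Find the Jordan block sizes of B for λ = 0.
Block sizes for λ = 0: [3, 1]

From the dimensions of kernels of powers, the number of Jordan blocks of size at least j is d_j − d_{j−1} where d_j = dim ker(N^j) (with d_0 = 0). Computing the differences gives [2, 1, 1].
The number of blocks of size exactly k is (#blocks of size ≥ k) − (#blocks of size ≥ k + 1), so the partition is: 1 block(s) of size 1, 1 block(s) of size 3.
In nonincreasing order the block sizes are [3, 1].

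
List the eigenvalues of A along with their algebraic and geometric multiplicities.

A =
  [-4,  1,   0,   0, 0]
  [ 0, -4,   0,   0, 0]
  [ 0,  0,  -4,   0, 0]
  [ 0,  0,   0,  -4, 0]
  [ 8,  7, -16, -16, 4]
λ = -4: alg = 4, geom = 3; λ = 4: alg = 1, geom = 1

Step 1 — factor the characteristic polynomial to read off the algebraic multiplicities:
  χ_A(x) = (x - 4)*(x + 4)^4

Step 2 — compute geometric multiplicities via the rank-nullity identity g(λ) = n − rank(A − λI):
  rank(A − (-4)·I) = 2, so dim ker(A − (-4)·I) = n − 2 = 3
  rank(A − (4)·I) = 4, so dim ker(A − (4)·I) = n − 4 = 1

Summary:
  λ = -4: algebraic multiplicity = 4, geometric multiplicity = 3
  λ = 4: algebraic multiplicity = 1, geometric multiplicity = 1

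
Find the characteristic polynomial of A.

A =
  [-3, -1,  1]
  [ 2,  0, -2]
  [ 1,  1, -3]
x^3 + 6*x^2 + 12*x + 8

Expanding det(x·I − A) (e.g. by cofactor expansion or by noting that A is similar to its Jordan form J, which has the same characteristic polynomial as A) gives
  χ_A(x) = x^3 + 6*x^2 + 12*x + 8
which factors as (x + 2)^3. The eigenvalues (with algebraic multiplicities) are λ = -2 with multiplicity 3.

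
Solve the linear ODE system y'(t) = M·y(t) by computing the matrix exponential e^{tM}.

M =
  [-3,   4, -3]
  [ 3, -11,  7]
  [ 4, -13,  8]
e^{tM} =
  [t^2*exp(-2*t)/2 - t*exp(-2*t) + exp(-2*t), -t^2*exp(-2*t)/2 + 4*t*exp(-2*t), t^2*exp(-2*t)/2 - 3*t*exp(-2*t)]
  [-t^2*exp(-2*t) + 3*t*exp(-2*t), t^2*exp(-2*t) - 9*t*exp(-2*t) + exp(-2*t), -t^2*exp(-2*t) + 7*t*exp(-2*t)]
  [-3*t^2*exp(-2*t)/2 + 4*t*exp(-2*t), 3*t^2*exp(-2*t)/2 - 13*t*exp(-2*t), -3*t^2*exp(-2*t)/2 + 10*t*exp(-2*t) + exp(-2*t)]

Strategy: write M = P · J · P⁻¹ where J is a Jordan canonical form, so e^{tM} = P · e^{tJ} · P⁻¹, and e^{tJ} can be computed block-by-block.

M has Jordan form
J =
  [-2,  1,  0]
  [ 0, -2,  1]
  [ 0,  0, -2]
(up to reordering of blocks).

Per-block formulas:
  For a 3×3 Jordan block J_3(-2): exp(t · J_3(-2)) = e^(-2t)·(I + t·N + (t^2/2)·N^2), where N is the 3×3 nilpotent shift.

After assembling e^{tJ} and conjugating by P, we get:

e^{tM} =
  [t^2*exp(-2*t)/2 - t*exp(-2*t) + exp(-2*t), -t^2*exp(-2*t)/2 + 4*t*exp(-2*t), t^2*exp(-2*t)/2 - 3*t*exp(-2*t)]
  [-t^2*exp(-2*t) + 3*t*exp(-2*t), t^2*exp(-2*t) - 9*t*exp(-2*t) + exp(-2*t), -t^2*exp(-2*t) + 7*t*exp(-2*t)]
  [-3*t^2*exp(-2*t)/2 + 4*t*exp(-2*t), 3*t^2*exp(-2*t)/2 - 13*t*exp(-2*t), -3*t^2*exp(-2*t)/2 + 10*t*exp(-2*t) + exp(-2*t)]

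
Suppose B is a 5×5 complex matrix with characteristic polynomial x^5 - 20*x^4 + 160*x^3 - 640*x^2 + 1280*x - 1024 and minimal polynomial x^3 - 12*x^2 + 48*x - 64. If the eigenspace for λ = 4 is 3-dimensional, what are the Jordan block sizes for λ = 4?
Block sizes for λ = 4: [3, 1, 1]

Step 1 — from the characteristic polynomial, algebraic multiplicity of λ = 4 is 5. From dim ker(B − (4)·I) = 3, there are exactly 3 Jordan blocks for λ = 4.
Step 2 — from the minimal polynomial, the factor (x − 4)^3 tells us the largest block for λ = 4 has size 3.
Step 3 — with total size 5, 3 blocks, and largest block 3, the block sizes (in nonincreasing order) are [3, 1, 1].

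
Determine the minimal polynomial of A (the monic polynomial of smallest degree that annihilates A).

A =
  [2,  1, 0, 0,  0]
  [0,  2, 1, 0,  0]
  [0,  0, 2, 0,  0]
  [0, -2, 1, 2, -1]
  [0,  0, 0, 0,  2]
x^3 - 6*x^2 + 12*x - 8

The characteristic polynomial is χ_A(x) = (x - 2)^5, so the eigenvalues are known. The minimal polynomial is
  m_A(x) = Π_λ (x − λ)^{k_λ}
where k_λ is the size of the *largest* Jordan block for λ (equivalently, the smallest k with (A − λI)^k v = 0 for every generalised eigenvector v of λ).

  λ = 2: largest Jordan block has size 3, contributing (x − 2)^3

So m_A(x) = (x - 2)^3 = x^3 - 6*x^2 + 12*x - 8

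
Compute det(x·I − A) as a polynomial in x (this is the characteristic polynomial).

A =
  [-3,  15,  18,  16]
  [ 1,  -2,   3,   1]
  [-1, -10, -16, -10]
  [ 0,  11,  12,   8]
x^4 + 13*x^3 + 60*x^2 + 112*x + 64

Expanding det(x·I − A) (e.g. by cofactor expansion or by noting that A is similar to its Jordan form J, which has the same characteristic polynomial as A) gives
  χ_A(x) = x^4 + 13*x^3 + 60*x^2 + 112*x + 64
which factors as (x + 1)*(x + 4)^3. The eigenvalues (with algebraic multiplicities) are λ = -4 with multiplicity 3, λ = -1 with multiplicity 1.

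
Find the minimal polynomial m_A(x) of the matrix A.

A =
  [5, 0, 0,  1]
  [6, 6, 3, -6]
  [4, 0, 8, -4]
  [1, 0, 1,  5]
x^3 - 18*x^2 + 108*x - 216

The characteristic polynomial is χ_A(x) = (x - 6)^4, so the eigenvalues are known. The minimal polynomial is
  m_A(x) = Π_λ (x − λ)^{k_λ}
where k_λ is the size of the *largest* Jordan block for λ (equivalently, the smallest k with (A − λI)^k v = 0 for every generalised eigenvector v of λ).

  λ = 6: largest Jordan block has size 3, contributing (x − 6)^3

So m_A(x) = (x - 6)^3 = x^3 - 18*x^2 + 108*x - 216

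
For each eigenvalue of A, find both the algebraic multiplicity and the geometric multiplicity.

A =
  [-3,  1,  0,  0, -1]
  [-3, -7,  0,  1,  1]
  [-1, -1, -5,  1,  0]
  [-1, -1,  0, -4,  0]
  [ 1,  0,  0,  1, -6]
λ = -5: alg = 5, geom = 3

Step 1 — factor the characteristic polynomial to read off the algebraic multiplicities:
  χ_A(x) = (x + 5)^5

Step 2 — compute geometric multiplicities via the rank-nullity identity g(λ) = n − rank(A − λI):
  rank(A − (-5)·I) = 2, so dim ker(A − (-5)·I) = n − 2 = 3

Summary:
  λ = -5: algebraic multiplicity = 5, geometric multiplicity = 3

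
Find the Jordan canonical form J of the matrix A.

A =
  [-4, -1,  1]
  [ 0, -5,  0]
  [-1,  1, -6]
J_2(-5) ⊕ J_1(-5)

The characteristic polynomial is
  det(x·I − A) = x^3 + 15*x^2 + 75*x + 125 = (x + 5)^3

Eigenvalues and multiplicities (the geometric multiplicity of λ is n − rank(A − λI), which equals the number of Jordan blocks for λ):
  λ = -5: algebraic multiplicity = 3, geometric multiplicity = 2

Determining the block sizes for each eigenvalue:
  λ = -5: 2 blocks summing to 3 forces exactly one block of size 2 and the rest size 1 → block sizes [2, 1]

Assembling the blocks gives a Jordan form
J =
  [-5,  1,  0]
  [ 0, -5,  0]
  [ 0,  0, -5]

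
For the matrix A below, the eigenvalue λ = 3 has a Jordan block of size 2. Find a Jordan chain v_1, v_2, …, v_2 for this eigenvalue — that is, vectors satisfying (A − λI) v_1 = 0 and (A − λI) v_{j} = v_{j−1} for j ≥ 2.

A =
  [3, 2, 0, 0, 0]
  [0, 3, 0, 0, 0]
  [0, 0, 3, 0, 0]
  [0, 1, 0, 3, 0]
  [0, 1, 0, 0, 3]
A Jordan chain for λ = 3 of length 2:
v_1 = (2, 0, 0, 1, 1)ᵀ
v_2 = (0, 1, 0, 0, 0)ᵀ

Let N = A − (3)·I. We want v_2 with N^2 v_2 = 0 but N^1 v_2 ≠ 0; then v_{j-1} := N · v_j for j = 2, …, 2.

Pick v_2 = (0, 1, 0, 0, 0)ᵀ.
Then v_1 = N · v_2 = (2, 0, 0, 1, 1)ᵀ.

Sanity check: (A − (3)·I) v_1 = (0, 0, 0, 0, 0)ᵀ = 0. ✓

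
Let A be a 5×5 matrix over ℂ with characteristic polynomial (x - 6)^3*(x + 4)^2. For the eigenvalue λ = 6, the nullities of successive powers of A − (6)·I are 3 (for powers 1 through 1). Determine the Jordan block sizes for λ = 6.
Block sizes for λ = 6: [1, 1, 1]

From the dimensions of kernels of powers, the number of Jordan blocks of size at least j is d_j − d_{j−1} where d_j = dim ker(N^j) (with d_0 = 0). Computing the differences gives [3].
The number of blocks of size exactly k is (#blocks of size ≥ k) − (#blocks of size ≥ k + 1), so the partition is: 3 block(s) of size 1.
In nonincreasing order the block sizes are [1, 1, 1].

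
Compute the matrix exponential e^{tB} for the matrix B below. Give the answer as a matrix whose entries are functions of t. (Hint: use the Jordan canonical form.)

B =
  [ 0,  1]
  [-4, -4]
e^{tB} =
  [2*t*exp(-2*t) + exp(-2*t), t*exp(-2*t)]
  [-4*t*exp(-2*t), -2*t*exp(-2*t) + exp(-2*t)]

Strategy: write B = P · J · P⁻¹ where J is a Jordan canonical form, so e^{tB} = P · e^{tJ} · P⁻¹, and e^{tJ} can be computed block-by-block.

B has Jordan form
J =
  [-2,  1]
  [ 0, -2]
(up to reordering of blocks).

Per-block formulas:
  For a 2×2 Jordan block J_2(-2): exp(t · J_2(-2)) = e^(-2t)·(I + t·N), where N is the 2×2 nilpotent shift.

After assembling e^{tJ} and conjugating by P, we get:

e^{tB} =
  [2*t*exp(-2*t) + exp(-2*t), t*exp(-2*t)]
  [-4*t*exp(-2*t), -2*t*exp(-2*t) + exp(-2*t)]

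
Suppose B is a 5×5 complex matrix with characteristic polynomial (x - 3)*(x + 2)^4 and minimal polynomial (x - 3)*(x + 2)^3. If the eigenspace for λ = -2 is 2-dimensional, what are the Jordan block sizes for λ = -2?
Block sizes for λ = -2: [3, 1]

Step 1 — from the characteristic polynomial, algebraic multiplicity of λ = -2 is 4. From dim ker(B − (-2)·I) = 2, there are exactly 2 Jordan blocks for λ = -2.
Step 2 — from the minimal polynomial, the factor (x + 2)^3 tells us the largest block for λ = -2 has size 3.
Step 3 — with total size 4, 2 blocks, and largest block 3, the block sizes (in nonincreasing order) are [3, 1].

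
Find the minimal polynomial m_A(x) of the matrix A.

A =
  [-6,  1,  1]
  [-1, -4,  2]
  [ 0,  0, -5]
x^3 + 15*x^2 + 75*x + 125

The characteristic polynomial is χ_A(x) = (x + 5)^3, so the eigenvalues are known. The minimal polynomial is
  m_A(x) = Π_λ (x − λ)^{k_λ}
where k_λ is the size of the *largest* Jordan block for λ (equivalently, the smallest k with (A − λI)^k v = 0 for every generalised eigenvector v of λ).

  λ = -5: largest Jordan block has size 3, contributing (x + 5)^3

So m_A(x) = (x + 5)^3 = x^3 + 15*x^2 + 75*x + 125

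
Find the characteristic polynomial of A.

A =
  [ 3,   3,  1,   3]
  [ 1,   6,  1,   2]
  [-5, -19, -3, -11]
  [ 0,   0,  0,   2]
x^4 - 8*x^3 + 24*x^2 - 32*x + 16

Expanding det(x·I − A) (e.g. by cofactor expansion or by noting that A is similar to its Jordan form J, which has the same characteristic polynomial as A) gives
  χ_A(x) = x^4 - 8*x^3 + 24*x^2 - 32*x + 16
which factors as (x - 2)^4. The eigenvalues (with algebraic multiplicities) are λ = 2 with multiplicity 4.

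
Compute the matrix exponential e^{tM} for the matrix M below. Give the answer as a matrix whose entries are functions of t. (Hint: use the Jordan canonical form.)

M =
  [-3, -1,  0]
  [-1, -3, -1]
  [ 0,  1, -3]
e^{tM} =
  [t^2*exp(-3*t)/2 + exp(-3*t), -t*exp(-3*t), t^2*exp(-3*t)/2]
  [-t*exp(-3*t), exp(-3*t), -t*exp(-3*t)]
  [-t^2*exp(-3*t)/2, t*exp(-3*t), -t^2*exp(-3*t)/2 + exp(-3*t)]

Strategy: write M = P · J · P⁻¹ where J is a Jordan canonical form, so e^{tM} = P · e^{tJ} · P⁻¹, and e^{tJ} can be computed block-by-block.

M has Jordan form
J =
  [-3,  1,  0]
  [ 0, -3,  1]
  [ 0,  0, -3]
(up to reordering of blocks).

Per-block formulas:
  For a 3×3 Jordan block J_3(-3): exp(t · J_3(-3)) = e^(-3t)·(I + t·N + (t^2/2)·N^2), where N is the 3×3 nilpotent shift.

After assembling e^{tJ} and conjugating by P, we get:

e^{tM} =
  [t^2*exp(-3*t)/2 + exp(-3*t), -t*exp(-3*t), t^2*exp(-3*t)/2]
  [-t*exp(-3*t), exp(-3*t), -t*exp(-3*t)]
  [-t^2*exp(-3*t)/2, t*exp(-3*t), -t^2*exp(-3*t)/2 + exp(-3*t)]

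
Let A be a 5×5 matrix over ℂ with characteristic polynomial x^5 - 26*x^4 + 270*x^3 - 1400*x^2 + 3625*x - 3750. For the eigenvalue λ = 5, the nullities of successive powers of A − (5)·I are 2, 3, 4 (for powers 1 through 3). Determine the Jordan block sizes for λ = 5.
Block sizes for λ = 5: [3, 1]

From the dimensions of kernels of powers, the number of Jordan blocks of size at least j is d_j − d_{j−1} where d_j = dim ker(N^j) (with d_0 = 0). Computing the differences gives [2, 1, 1].
The number of blocks of size exactly k is (#blocks of size ≥ k) − (#blocks of size ≥ k + 1), so the partition is: 1 block(s) of size 1, 1 block(s) of size 3.
In nonincreasing order the block sizes are [3, 1].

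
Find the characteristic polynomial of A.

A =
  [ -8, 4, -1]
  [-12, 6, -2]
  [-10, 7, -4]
x^3 + 6*x^2 + 12*x + 8

Expanding det(x·I − A) (e.g. by cofactor expansion or by noting that A is similar to its Jordan form J, which has the same characteristic polynomial as A) gives
  χ_A(x) = x^3 + 6*x^2 + 12*x + 8
which factors as (x + 2)^3. The eigenvalues (with algebraic multiplicities) are λ = -2 with multiplicity 3.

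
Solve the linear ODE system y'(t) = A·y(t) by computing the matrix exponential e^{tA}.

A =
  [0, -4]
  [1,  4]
e^{tA} =
  [-2*t*exp(2*t) + exp(2*t), -4*t*exp(2*t)]
  [t*exp(2*t), 2*t*exp(2*t) + exp(2*t)]

Strategy: write A = P · J · P⁻¹ where J is a Jordan canonical form, so e^{tA} = P · e^{tJ} · P⁻¹, and e^{tJ} can be computed block-by-block.

A has Jordan form
J =
  [2, 1]
  [0, 2]
(up to reordering of blocks).

Per-block formulas:
  For a 2×2 Jordan block J_2(2): exp(t · J_2(2)) = e^(2t)·(I + t·N), where N is the 2×2 nilpotent shift.

After assembling e^{tJ} and conjugating by P, we get:

e^{tA} =
  [-2*t*exp(2*t) + exp(2*t), -4*t*exp(2*t)]
  [t*exp(2*t), 2*t*exp(2*t) + exp(2*t)]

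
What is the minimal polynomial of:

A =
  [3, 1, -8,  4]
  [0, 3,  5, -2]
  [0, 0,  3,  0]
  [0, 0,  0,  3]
x^3 - 9*x^2 + 27*x - 27

The characteristic polynomial is χ_A(x) = (x - 3)^4, so the eigenvalues are known. The minimal polynomial is
  m_A(x) = Π_λ (x − λ)^{k_λ}
where k_λ is the size of the *largest* Jordan block for λ (equivalently, the smallest k with (A − λI)^k v = 0 for every generalised eigenvector v of λ).

  λ = 3: largest Jordan block has size 3, contributing (x − 3)^3

So m_A(x) = (x - 3)^3 = x^3 - 9*x^2 + 27*x - 27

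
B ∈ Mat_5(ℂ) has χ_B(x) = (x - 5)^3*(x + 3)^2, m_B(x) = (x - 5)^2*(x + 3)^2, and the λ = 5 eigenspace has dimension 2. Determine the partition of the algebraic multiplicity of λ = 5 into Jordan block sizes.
Block sizes for λ = 5: [2, 1]

Step 1 — from the characteristic polynomial, algebraic multiplicity of λ = 5 is 3. From dim ker(B − (5)·I) = 2, there are exactly 2 Jordan blocks for λ = 5.
Step 2 — from the minimal polynomial, the factor (x − 5)^2 tells us the largest block for λ = 5 has size 2.
Step 3 — with total size 3, 2 blocks, and largest block 2, the block sizes (in nonincreasing order) are [2, 1].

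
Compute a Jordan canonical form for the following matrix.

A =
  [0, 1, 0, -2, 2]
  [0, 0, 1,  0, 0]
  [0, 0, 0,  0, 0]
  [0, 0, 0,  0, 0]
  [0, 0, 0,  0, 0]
J_3(0) ⊕ J_1(0) ⊕ J_1(0)

The characteristic polynomial is
  det(x·I − A) = x^5

Eigenvalues and multiplicities (the geometric multiplicity of λ is n − rank(A − λI), which equals the number of Jordan blocks for λ):
  λ = 0: algebraic multiplicity = 5, geometric multiplicity = 3

Determining the block sizes for each eigenvalue:
  λ = 0: with am = 5 and gm = 3, the partition is not yet determined (e.g. several partitions of 5 into 3 parts exist). Let N = A − (0)·I. Computing rank(N^1) = 2, rank(N^2) = 1, rank(N^3) = 0; the number of blocks of size ≥ j is rank(N^{j−1}) − rank(N^j), giving [3, 1, 1]. So we have 1 block(s) of size 3, 2 block(s) of size 1 → block sizes [3, 1, 1]

Assembling the blocks gives a Jordan form
J =
  [0, 1, 0, 0, 0]
  [0, 0, 1, 0, 0]
  [0, 0, 0, 0, 0]
  [0, 0, 0, 0, 0]
  [0, 0, 0, 0, 0]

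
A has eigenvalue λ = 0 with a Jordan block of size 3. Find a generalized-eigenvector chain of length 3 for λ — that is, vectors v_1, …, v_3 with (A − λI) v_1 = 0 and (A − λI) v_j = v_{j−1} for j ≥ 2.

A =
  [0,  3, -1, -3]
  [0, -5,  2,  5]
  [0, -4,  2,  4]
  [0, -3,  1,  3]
A Jordan chain for λ = 0 of length 3:
v_1 = (-2, 2, 0, 2)ᵀ
v_2 = (3, -5, -4, -3)ᵀ
v_3 = (0, 1, 0, 0)ᵀ

Let N = A − (0)·I. We want v_3 with N^3 v_3 = 0 but N^2 v_3 ≠ 0; then v_{j-1} := N · v_j for j = 3, …, 2.

Pick v_3 = (0, 1, 0, 0)ᵀ.
Then v_2 = N · v_3 = (3, -5, -4, -3)ᵀ.
Then v_1 = N · v_2 = (-2, 2, 0, 2)ᵀ.

Sanity check: (A − (0)·I) v_1 = (0, 0, 0, 0)ᵀ = 0. ✓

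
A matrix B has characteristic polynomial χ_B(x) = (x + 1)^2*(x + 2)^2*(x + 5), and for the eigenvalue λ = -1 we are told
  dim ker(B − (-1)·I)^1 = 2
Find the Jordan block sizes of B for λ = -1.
Block sizes for λ = -1: [1, 1]

From the dimensions of kernels of powers, the number of Jordan blocks of size at least j is d_j − d_{j−1} where d_j = dim ker(N^j) (with d_0 = 0). Computing the differences gives [2].
The number of blocks of size exactly k is (#blocks of size ≥ k) − (#blocks of size ≥ k + 1), so the partition is: 2 block(s) of size 1.
In nonincreasing order the block sizes are [1, 1].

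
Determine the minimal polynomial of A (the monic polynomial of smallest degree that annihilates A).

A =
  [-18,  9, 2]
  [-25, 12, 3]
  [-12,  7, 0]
x^3 + 6*x^2 + 12*x + 8

The characteristic polynomial is χ_A(x) = (x + 2)^3, so the eigenvalues are known. The minimal polynomial is
  m_A(x) = Π_λ (x − λ)^{k_λ}
where k_λ is the size of the *largest* Jordan block for λ (equivalently, the smallest k with (A − λI)^k v = 0 for every generalised eigenvector v of λ).

  λ = -2: largest Jordan block has size 3, contributing (x + 2)^3

So m_A(x) = (x + 2)^3 = x^3 + 6*x^2 + 12*x + 8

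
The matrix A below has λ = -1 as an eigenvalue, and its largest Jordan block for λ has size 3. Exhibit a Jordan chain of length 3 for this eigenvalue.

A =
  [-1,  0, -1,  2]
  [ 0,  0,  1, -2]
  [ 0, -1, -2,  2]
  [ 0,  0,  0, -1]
A Jordan chain for λ = -1 of length 3:
v_1 = (1, 0, 0, 0)ᵀ
v_2 = (0, 1, -1, 0)ᵀ
v_3 = (0, 1, 0, 0)ᵀ

Let N = A − (-1)·I. We want v_3 with N^3 v_3 = 0 but N^2 v_3 ≠ 0; then v_{j-1} := N · v_j for j = 3, …, 2.

Pick v_3 = (0, 1, 0, 0)ᵀ.
Then v_2 = N · v_3 = (0, 1, -1, 0)ᵀ.
Then v_1 = N · v_2 = (1, 0, 0, 0)ᵀ.

Sanity check: (A − (-1)·I) v_1 = (0, 0, 0, 0)ᵀ = 0. ✓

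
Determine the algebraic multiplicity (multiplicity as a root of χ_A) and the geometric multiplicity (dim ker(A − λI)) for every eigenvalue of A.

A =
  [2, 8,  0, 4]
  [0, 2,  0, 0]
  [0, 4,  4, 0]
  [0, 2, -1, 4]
λ = 2: alg = 2, geom = 2; λ = 4: alg = 2, geom = 1

Step 1 — factor the characteristic polynomial to read off the algebraic multiplicities:
  χ_A(x) = (x - 4)^2*(x - 2)^2

Step 2 — compute geometric multiplicities via the rank-nullity identity g(λ) = n − rank(A − λI):
  rank(A − (2)·I) = 2, so dim ker(A − (2)·I) = n − 2 = 2
  rank(A − (4)·I) = 3, so dim ker(A − (4)·I) = n − 3 = 1

Summary:
  λ = 2: algebraic multiplicity = 2, geometric multiplicity = 2
  λ = 4: algebraic multiplicity = 2, geometric multiplicity = 1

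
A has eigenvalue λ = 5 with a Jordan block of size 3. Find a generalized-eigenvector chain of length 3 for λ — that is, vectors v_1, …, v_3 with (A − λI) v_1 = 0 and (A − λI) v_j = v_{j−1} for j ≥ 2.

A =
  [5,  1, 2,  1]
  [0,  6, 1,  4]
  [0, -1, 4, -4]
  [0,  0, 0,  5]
A Jordan chain for λ = 5 of length 3:
v_1 = (-1, 0, 0, 0)ᵀ
v_2 = (1, 1, -1, 0)ᵀ
v_3 = (0, 1, 0, 0)ᵀ

Let N = A − (5)·I. We want v_3 with N^3 v_3 = 0 but N^2 v_3 ≠ 0; then v_{j-1} := N · v_j for j = 3, …, 2.

Pick v_3 = (0, 1, 0, 0)ᵀ.
Then v_2 = N · v_3 = (1, 1, -1, 0)ᵀ.
Then v_1 = N · v_2 = (-1, 0, 0, 0)ᵀ.

Sanity check: (A − (5)·I) v_1 = (0, 0, 0, 0)ᵀ = 0. ✓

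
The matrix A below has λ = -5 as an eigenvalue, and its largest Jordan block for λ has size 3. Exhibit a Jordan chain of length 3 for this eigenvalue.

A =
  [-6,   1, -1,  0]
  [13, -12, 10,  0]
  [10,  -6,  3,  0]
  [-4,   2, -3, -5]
A Jordan chain for λ = -5 of length 3:
v_1 = (4, -4, -8, 0)ᵀ
v_2 = (-1, 13, 10, -4)ᵀ
v_3 = (1, 0, 0, 0)ᵀ

Let N = A − (-5)·I. We want v_3 with N^3 v_3 = 0 but N^2 v_3 ≠ 0; then v_{j-1} := N · v_j for j = 3, …, 2.

Pick v_3 = (1, 0, 0, 0)ᵀ.
Then v_2 = N · v_3 = (-1, 13, 10, -4)ᵀ.
Then v_1 = N · v_2 = (4, -4, -8, 0)ᵀ.

Sanity check: (A − (-5)·I) v_1 = (0, 0, 0, 0)ᵀ = 0. ✓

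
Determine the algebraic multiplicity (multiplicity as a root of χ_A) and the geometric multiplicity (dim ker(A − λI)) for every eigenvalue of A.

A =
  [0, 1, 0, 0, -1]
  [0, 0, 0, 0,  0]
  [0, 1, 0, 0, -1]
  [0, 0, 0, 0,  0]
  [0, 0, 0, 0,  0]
λ = 0: alg = 5, geom = 4

Step 1 — factor the characteristic polynomial to read off the algebraic multiplicities:
  χ_A(x) = x^5

Step 2 — compute geometric multiplicities via the rank-nullity identity g(λ) = n − rank(A − λI):
  rank(A − (0)·I) = 1, so dim ker(A − (0)·I) = n − 1 = 4

Summary:
  λ = 0: algebraic multiplicity = 5, geometric multiplicity = 4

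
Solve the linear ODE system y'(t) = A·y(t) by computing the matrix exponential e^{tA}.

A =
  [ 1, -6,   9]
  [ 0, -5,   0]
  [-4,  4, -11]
e^{tA} =
  [6*t*exp(-5*t) + exp(-5*t), -6*t*exp(-5*t), 9*t*exp(-5*t)]
  [0, exp(-5*t), 0]
  [-4*t*exp(-5*t), 4*t*exp(-5*t), -6*t*exp(-5*t) + exp(-5*t)]

Strategy: write A = P · J · P⁻¹ where J is a Jordan canonical form, so e^{tA} = P · e^{tJ} · P⁻¹, and e^{tJ} can be computed block-by-block.

A has Jordan form
J =
  [-5,  1,  0]
  [ 0, -5,  0]
  [ 0,  0, -5]
(up to reordering of blocks).

Per-block formulas:
  For a 2×2 Jordan block J_2(-5): exp(t · J_2(-5)) = e^(-5t)·(I + t·N), where N is the 2×2 nilpotent shift.
  For a 1×1 block at λ = -5: exp(t · [-5]) = [e^(-5t)].

After assembling e^{tJ} and conjugating by P, we get:

e^{tA} =
  [6*t*exp(-5*t) + exp(-5*t), -6*t*exp(-5*t), 9*t*exp(-5*t)]
  [0, exp(-5*t), 0]
  [-4*t*exp(-5*t), 4*t*exp(-5*t), -6*t*exp(-5*t) + exp(-5*t)]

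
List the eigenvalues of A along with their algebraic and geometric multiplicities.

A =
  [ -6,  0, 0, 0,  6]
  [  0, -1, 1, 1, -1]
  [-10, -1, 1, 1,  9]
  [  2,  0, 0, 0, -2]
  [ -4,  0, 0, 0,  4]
λ = -2: alg = 1, geom = 1; λ = 0: alg = 4, geom = 3

Step 1 — factor the characteristic polynomial to read off the algebraic multiplicities:
  χ_A(x) = x^4*(x + 2)

Step 2 — compute geometric multiplicities via the rank-nullity identity g(λ) = n − rank(A − λI):
  rank(A − (-2)·I) = 4, so dim ker(A − (-2)·I) = n − 4 = 1
  rank(A − (0)·I) = 2, so dim ker(A − (0)·I) = n − 2 = 3

Summary:
  λ = -2: algebraic multiplicity = 1, geometric multiplicity = 1
  λ = 0: algebraic multiplicity = 4, geometric multiplicity = 3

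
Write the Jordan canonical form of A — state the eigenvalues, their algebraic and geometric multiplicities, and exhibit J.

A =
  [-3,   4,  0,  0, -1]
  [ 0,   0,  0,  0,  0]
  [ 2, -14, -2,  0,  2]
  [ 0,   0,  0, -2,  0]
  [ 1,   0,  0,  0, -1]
J_2(-2) ⊕ J_1(-2) ⊕ J_1(-2) ⊕ J_1(0)

The characteristic polynomial is
  det(x·I − A) = x^5 + 8*x^4 + 24*x^3 + 32*x^2 + 16*x = x*(x + 2)^4

Eigenvalues and multiplicities (the geometric multiplicity of λ is n − rank(A − λI), which equals the number of Jordan blocks for λ):
  λ = -2: algebraic multiplicity = 4, geometric multiplicity = 3
  λ = 0: algebraic multiplicity = 1, geometric multiplicity = 1

Determining the block sizes for each eigenvalue:
  λ = -2: 3 blocks summing to 4 forces exactly one block of size 2 and the rest size 1 → block sizes [2, 1, 1]
  λ = 0: one block (gm = 1), so the single block has size am = 1 → block sizes [1]

Assembling the blocks gives a Jordan form
J =
  [-2,  1,  0,  0, 0]
  [ 0, -2,  0,  0, 0]
  [ 0,  0, -2,  0, 0]
  [ 0,  0,  0, -2, 0]
  [ 0,  0,  0,  0, 0]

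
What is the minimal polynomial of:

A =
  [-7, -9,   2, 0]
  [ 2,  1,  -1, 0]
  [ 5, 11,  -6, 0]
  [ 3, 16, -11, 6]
x^4 + 6*x^3 - 24*x^2 - 224*x - 384

The characteristic polynomial is χ_A(x) = (x - 6)*(x + 4)^3, so the eigenvalues are known. The minimal polynomial is
  m_A(x) = Π_λ (x − λ)^{k_λ}
where k_λ is the size of the *largest* Jordan block for λ (equivalently, the smallest k with (A − λI)^k v = 0 for every generalised eigenvector v of λ).

  λ = -4: largest Jordan block has size 3, contributing (x + 4)^3
  λ = 6: largest Jordan block has size 1, contributing (x − 6)

So m_A(x) = (x - 6)*(x + 4)^3 = x^4 + 6*x^3 - 24*x^2 - 224*x - 384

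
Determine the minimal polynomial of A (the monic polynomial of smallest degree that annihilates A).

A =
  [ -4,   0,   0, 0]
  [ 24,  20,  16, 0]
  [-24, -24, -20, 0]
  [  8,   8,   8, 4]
x^2 - 16

The characteristic polynomial is χ_A(x) = (x - 4)^2*(x + 4)^2, so the eigenvalues are known. The minimal polynomial is
  m_A(x) = Π_λ (x − λ)^{k_λ}
where k_λ is the size of the *largest* Jordan block for λ (equivalently, the smallest k with (A − λI)^k v = 0 for every generalised eigenvector v of λ).

  λ = -4: largest Jordan block has size 1, contributing (x + 4)
  λ = 4: largest Jordan block has size 1, contributing (x − 4)

So m_A(x) = (x - 4)*(x + 4) = x^2 - 16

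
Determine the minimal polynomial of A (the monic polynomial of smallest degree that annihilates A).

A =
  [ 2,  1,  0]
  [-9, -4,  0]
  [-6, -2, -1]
x^2 + 2*x + 1

The characteristic polynomial is χ_A(x) = (x + 1)^3, so the eigenvalues are known. The minimal polynomial is
  m_A(x) = Π_λ (x − λ)^{k_λ}
where k_λ is the size of the *largest* Jordan block for λ (equivalently, the smallest k with (A − λI)^k v = 0 for every generalised eigenvector v of λ).

  λ = -1: largest Jordan block has size 2, contributing (x + 1)^2

So m_A(x) = (x + 1)^2 = x^2 + 2*x + 1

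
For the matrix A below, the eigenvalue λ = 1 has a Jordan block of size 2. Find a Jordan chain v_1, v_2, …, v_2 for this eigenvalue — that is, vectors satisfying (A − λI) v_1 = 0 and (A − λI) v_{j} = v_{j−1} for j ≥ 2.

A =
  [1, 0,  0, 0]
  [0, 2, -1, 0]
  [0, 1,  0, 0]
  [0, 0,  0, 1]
A Jordan chain for λ = 1 of length 2:
v_1 = (0, 1, 1, 0)ᵀ
v_2 = (0, 1, 0, 0)ᵀ

Let N = A − (1)·I. We want v_2 with N^2 v_2 = 0 but N^1 v_2 ≠ 0; then v_{j-1} := N · v_j for j = 2, …, 2.

Pick v_2 = (0, 1, 0, 0)ᵀ.
Then v_1 = N · v_2 = (0, 1, 1, 0)ᵀ.

Sanity check: (A − (1)·I) v_1 = (0, 0, 0, 0)ᵀ = 0. ✓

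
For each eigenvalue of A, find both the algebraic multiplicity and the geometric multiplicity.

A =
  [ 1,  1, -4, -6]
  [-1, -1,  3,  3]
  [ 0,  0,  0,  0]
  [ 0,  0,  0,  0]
λ = 0: alg = 4, geom = 2

Step 1 — factor the characteristic polynomial to read off the algebraic multiplicities:
  χ_A(x) = x^4

Step 2 — compute geometric multiplicities via the rank-nullity identity g(λ) = n − rank(A − λI):
  rank(A − (0)·I) = 2, so dim ker(A − (0)·I) = n − 2 = 2

Summary:
  λ = 0: algebraic multiplicity = 4, geometric multiplicity = 2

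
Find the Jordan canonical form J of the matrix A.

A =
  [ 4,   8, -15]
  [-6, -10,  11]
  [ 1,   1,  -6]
J_3(-4)

The characteristic polynomial is
  det(x·I − A) = x^3 + 12*x^2 + 48*x + 64 = (x + 4)^3

Eigenvalues and multiplicities (the geometric multiplicity of λ is n − rank(A − λI), which equals the number of Jordan blocks for λ):
  λ = -4: algebraic multiplicity = 3, geometric multiplicity = 1

Determining the block sizes for each eigenvalue:
  λ = -4: one block (gm = 1), so the single block has size am = 3 → block sizes [3]

Assembling the blocks gives a Jordan form
J =
  [-4,  1,  0]
  [ 0, -4,  1]
  [ 0,  0, -4]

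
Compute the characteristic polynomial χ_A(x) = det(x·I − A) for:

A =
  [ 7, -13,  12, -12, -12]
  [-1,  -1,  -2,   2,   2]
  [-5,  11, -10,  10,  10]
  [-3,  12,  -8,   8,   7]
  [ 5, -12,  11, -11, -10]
x^5 + 6*x^4 + x^3 - 24*x^2 + 16*x

Expanding det(x·I − A) (e.g. by cofactor expansion or by noting that A is similar to its Jordan form J, which has the same characteristic polynomial as A) gives
  χ_A(x) = x^5 + 6*x^4 + x^3 - 24*x^2 + 16*x
which factors as x*(x - 1)^2*(x + 4)^2. The eigenvalues (with algebraic multiplicities) are λ = -4 with multiplicity 2, λ = 0 with multiplicity 1, λ = 1 with multiplicity 2.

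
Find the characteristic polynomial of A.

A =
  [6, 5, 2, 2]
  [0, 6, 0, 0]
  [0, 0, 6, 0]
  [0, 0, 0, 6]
x^4 - 24*x^3 + 216*x^2 - 864*x + 1296

Expanding det(x·I − A) (e.g. by cofactor expansion or by noting that A is similar to its Jordan form J, which has the same characteristic polynomial as A) gives
  χ_A(x) = x^4 - 24*x^3 + 216*x^2 - 864*x + 1296
which factors as (x - 6)^4. The eigenvalues (with algebraic multiplicities) are λ = 6 with multiplicity 4.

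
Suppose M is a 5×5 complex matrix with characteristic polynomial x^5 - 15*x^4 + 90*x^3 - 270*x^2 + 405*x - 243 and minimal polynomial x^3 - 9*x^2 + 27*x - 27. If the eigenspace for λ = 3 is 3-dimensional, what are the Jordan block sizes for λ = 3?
Block sizes for λ = 3: [3, 1, 1]

Step 1 — from the characteristic polynomial, algebraic multiplicity of λ = 3 is 5. From dim ker(M − (3)·I) = 3, there are exactly 3 Jordan blocks for λ = 3.
Step 2 — from the minimal polynomial, the factor (x − 3)^3 tells us the largest block for λ = 3 has size 3.
Step 3 — with total size 5, 3 blocks, and largest block 3, the block sizes (in nonincreasing order) are [3, 1, 1].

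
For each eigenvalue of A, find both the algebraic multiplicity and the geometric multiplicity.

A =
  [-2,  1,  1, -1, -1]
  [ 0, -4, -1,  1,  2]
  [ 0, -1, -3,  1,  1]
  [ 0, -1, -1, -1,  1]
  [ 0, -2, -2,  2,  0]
λ = -2: alg = 5, geom = 3

Step 1 — factor the characteristic polynomial to read off the algebraic multiplicities:
  χ_A(x) = (x + 2)^5

Step 2 — compute geometric multiplicities via the rank-nullity identity g(λ) = n − rank(A − λI):
  rank(A − (-2)·I) = 2, so dim ker(A − (-2)·I) = n − 2 = 3

Summary:
  λ = -2: algebraic multiplicity = 5, geometric multiplicity = 3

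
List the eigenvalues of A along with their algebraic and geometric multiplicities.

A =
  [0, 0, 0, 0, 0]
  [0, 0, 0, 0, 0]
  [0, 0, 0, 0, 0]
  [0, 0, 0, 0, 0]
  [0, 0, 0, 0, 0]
λ = 0: alg = 5, geom = 5

Step 1 — factor the characteristic polynomial to read off the algebraic multiplicities:
  χ_A(x) = x^5

Step 2 — compute geometric multiplicities via the rank-nullity identity g(λ) = n − rank(A − λI):
  rank(A − (0)·I) = 0, so dim ker(A − (0)·I) = n − 0 = 5

Summary:
  λ = 0: algebraic multiplicity = 5, geometric multiplicity = 5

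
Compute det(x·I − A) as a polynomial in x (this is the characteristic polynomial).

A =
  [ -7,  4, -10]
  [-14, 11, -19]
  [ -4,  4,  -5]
x^3 + x^2 - 5*x + 3

Expanding det(x·I − A) (e.g. by cofactor expansion or by noting that A is similar to its Jordan form J, which has the same characteristic polynomial as A) gives
  χ_A(x) = x^3 + x^2 - 5*x + 3
which factors as (x - 1)^2*(x + 3). The eigenvalues (with algebraic multiplicities) are λ = -3 with multiplicity 1, λ = 1 with multiplicity 2.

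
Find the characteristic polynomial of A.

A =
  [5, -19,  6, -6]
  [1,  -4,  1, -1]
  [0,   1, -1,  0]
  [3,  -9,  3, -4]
x^4 + 4*x^3 + 6*x^2 + 4*x + 1

Expanding det(x·I − A) (e.g. by cofactor expansion or by noting that A is similar to its Jordan form J, which has the same characteristic polynomial as A) gives
  χ_A(x) = x^4 + 4*x^3 + 6*x^2 + 4*x + 1
which factors as (x + 1)^4. The eigenvalues (with algebraic multiplicities) are λ = -1 with multiplicity 4.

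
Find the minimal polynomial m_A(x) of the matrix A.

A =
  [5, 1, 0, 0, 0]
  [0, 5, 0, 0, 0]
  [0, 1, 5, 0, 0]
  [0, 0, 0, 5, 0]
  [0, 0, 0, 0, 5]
x^2 - 10*x + 25

The characteristic polynomial is χ_A(x) = (x - 5)^5, so the eigenvalues are known. The minimal polynomial is
  m_A(x) = Π_λ (x − λ)^{k_λ}
where k_λ is the size of the *largest* Jordan block for λ (equivalently, the smallest k with (A − λI)^k v = 0 for every generalised eigenvector v of λ).

  λ = 5: largest Jordan block has size 2, contributing (x − 5)^2

So m_A(x) = (x - 5)^2 = x^2 - 10*x + 25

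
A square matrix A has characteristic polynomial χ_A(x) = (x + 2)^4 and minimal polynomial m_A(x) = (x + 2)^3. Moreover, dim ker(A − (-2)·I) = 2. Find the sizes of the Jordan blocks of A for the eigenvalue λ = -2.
Block sizes for λ = -2: [3, 1]

Step 1 — from the characteristic polynomial, algebraic multiplicity of λ = -2 is 4. From dim ker(A − (-2)·I) = 2, there are exactly 2 Jordan blocks for λ = -2.
Step 2 — from the minimal polynomial, the factor (x + 2)^3 tells us the largest block for λ = -2 has size 3.
Step 3 — with total size 4, 2 blocks, and largest block 3, the block sizes (in nonincreasing order) are [3, 1].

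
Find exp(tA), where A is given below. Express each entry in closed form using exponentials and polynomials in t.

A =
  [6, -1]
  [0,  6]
e^{tA} =
  [exp(6*t), -t*exp(6*t)]
  [0, exp(6*t)]

Strategy: write A = P · J · P⁻¹ where J is a Jordan canonical form, so e^{tA} = P · e^{tJ} · P⁻¹, and e^{tJ} can be computed block-by-block.

A has Jordan form
J =
  [6, 1]
  [0, 6]
(up to reordering of blocks).

Per-block formulas:
  For a 2×2 Jordan block J_2(6): exp(t · J_2(6)) = e^(6t)·(I + t·N), where N is the 2×2 nilpotent shift.

After assembling e^{tJ} and conjugating by P, we get:

e^{tA} =
  [exp(6*t), -t*exp(6*t)]
  [0, exp(6*t)]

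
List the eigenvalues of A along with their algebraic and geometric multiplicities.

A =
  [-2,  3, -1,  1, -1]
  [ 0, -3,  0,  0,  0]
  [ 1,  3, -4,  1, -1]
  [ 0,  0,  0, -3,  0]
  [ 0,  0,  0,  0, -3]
λ = -3: alg = 5, geom = 4

Step 1 — factor the characteristic polynomial to read off the algebraic multiplicities:
  χ_A(x) = (x + 3)^5

Step 2 — compute geometric multiplicities via the rank-nullity identity g(λ) = n − rank(A − λI):
  rank(A − (-3)·I) = 1, so dim ker(A − (-3)·I) = n − 1 = 4

Summary:
  λ = -3: algebraic multiplicity = 5, geometric multiplicity = 4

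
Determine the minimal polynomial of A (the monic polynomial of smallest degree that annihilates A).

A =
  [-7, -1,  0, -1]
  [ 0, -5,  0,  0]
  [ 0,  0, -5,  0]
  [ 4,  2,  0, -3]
x^2 + 10*x + 25

The characteristic polynomial is χ_A(x) = (x + 5)^4, so the eigenvalues are known. The minimal polynomial is
  m_A(x) = Π_λ (x − λ)^{k_λ}
where k_λ is the size of the *largest* Jordan block for λ (equivalently, the smallest k with (A − λI)^k v = 0 for every generalised eigenvector v of λ).

  λ = -5: largest Jordan block has size 2, contributing (x + 5)^2

So m_A(x) = (x + 5)^2 = x^2 + 10*x + 25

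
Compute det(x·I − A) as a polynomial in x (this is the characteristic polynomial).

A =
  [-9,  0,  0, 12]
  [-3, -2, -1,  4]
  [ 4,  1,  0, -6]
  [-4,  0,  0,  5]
x^4 + 6*x^3 + 12*x^2 + 10*x + 3

Expanding det(x·I − A) (e.g. by cofactor expansion or by noting that A is similar to its Jordan form J, which has the same characteristic polynomial as A) gives
  χ_A(x) = x^4 + 6*x^3 + 12*x^2 + 10*x + 3
which factors as (x + 1)^3*(x + 3). The eigenvalues (with algebraic multiplicities) are λ = -3 with multiplicity 1, λ = -1 with multiplicity 3.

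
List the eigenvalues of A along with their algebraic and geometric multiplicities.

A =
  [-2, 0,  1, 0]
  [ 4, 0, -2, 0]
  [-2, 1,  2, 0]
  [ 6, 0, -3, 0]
λ = 0: alg = 4, geom = 2

Step 1 — factor the characteristic polynomial to read off the algebraic multiplicities:
  χ_A(x) = x^4

Step 2 — compute geometric multiplicities via the rank-nullity identity g(λ) = n − rank(A − λI):
  rank(A − (0)·I) = 2, so dim ker(A − (0)·I) = n − 2 = 2

Summary:
  λ = 0: algebraic multiplicity = 4, geometric multiplicity = 2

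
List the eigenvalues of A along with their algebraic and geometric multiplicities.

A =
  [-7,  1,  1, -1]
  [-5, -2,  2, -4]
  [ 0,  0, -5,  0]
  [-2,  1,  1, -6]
λ = -5: alg = 4, geom = 2

Step 1 — factor the characteristic polynomial to read off the algebraic multiplicities:
  χ_A(x) = (x + 5)^4

Step 2 — compute geometric multiplicities via the rank-nullity identity g(λ) = n − rank(A − λI):
  rank(A − (-5)·I) = 2, so dim ker(A − (-5)·I) = n − 2 = 2

Summary:
  λ = -5: algebraic multiplicity = 4, geometric multiplicity = 2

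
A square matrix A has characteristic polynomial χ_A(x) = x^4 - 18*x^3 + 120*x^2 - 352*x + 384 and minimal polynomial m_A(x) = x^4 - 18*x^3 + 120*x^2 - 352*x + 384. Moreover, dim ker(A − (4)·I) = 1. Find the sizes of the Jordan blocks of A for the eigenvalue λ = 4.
Block sizes for λ = 4: [3]

Step 1 — from the characteristic polynomial, algebraic multiplicity of λ = 4 is 3. From dim ker(A − (4)·I) = 1, there are exactly 1 Jordan blocks for λ = 4.
Step 2 — from the minimal polynomial, the factor (x − 4)^3 tells us the largest block for λ = 4 has size 3.
Step 3 — with total size 3, 1 blocks, and largest block 3, the block sizes (in nonincreasing order) are [3].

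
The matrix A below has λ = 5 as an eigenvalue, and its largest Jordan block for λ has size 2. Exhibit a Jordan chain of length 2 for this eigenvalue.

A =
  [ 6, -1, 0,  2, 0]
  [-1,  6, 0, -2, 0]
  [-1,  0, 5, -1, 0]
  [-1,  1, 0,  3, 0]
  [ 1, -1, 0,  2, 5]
A Jordan chain for λ = 5 of length 2:
v_1 = (1, -1, -1, -1, 1)ᵀ
v_2 = (1, 0, 0, 0, 0)ᵀ

Let N = A − (5)·I. We want v_2 with N^2 v_2 = 0 but N^1 v_2 ≠ 0; then v_{j-1} := N · v_j for j = 2, …, 2.

Pick v_2 = (1, 0, 0, 0, 0)ᵀ.
Then v_1 = N · v_2 = (1, -1, -1, -1, 1)ᵀ.

Sanity check: (A − (5)·I) v_1 = (0, 0, 0, 0, 0)ᵀ = 0. ✓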